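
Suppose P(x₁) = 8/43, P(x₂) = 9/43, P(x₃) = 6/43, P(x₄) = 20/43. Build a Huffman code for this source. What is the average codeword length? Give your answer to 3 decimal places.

1.860 bits/symbol

Repeatedly combine the two least-probable nodes; the expected code length is the sum of the merged weights.
merge 6/43 + 8/43 → 14/43
merge 9/43 + 14/43 → 23/43
merge 20/43 + 23/43 → 1
L = 14/43 + 23/43 + 1 = 80/43 ≈ 1.860 bits/symbol.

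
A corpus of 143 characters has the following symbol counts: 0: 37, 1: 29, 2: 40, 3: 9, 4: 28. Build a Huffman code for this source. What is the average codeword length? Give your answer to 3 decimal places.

Probabilities are the counts divided by 143.
Repeatedly combine the two least-probable nodes; the expected code length is the sum of the merged weights.
merge 9/143 + 28/143 → 37/143
merge 29/143 + 37/143 → 6/13
merge 37/143 + 40/143 → 7/13
merge 6/13 + 7/13 → 1
L = 37/143 + 6/13 + 7/13 + 1 = 323/143 ≈ 2.259 bits/symbol.

2.259 bits/symbol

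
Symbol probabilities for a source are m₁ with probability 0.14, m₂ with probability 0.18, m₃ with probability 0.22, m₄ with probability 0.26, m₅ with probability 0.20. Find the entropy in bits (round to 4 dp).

2.2927 bits

H = −Σ pᵢ log₂ pᵢ.
−0.14·log₂(0.14) = 0.3971
−0.18·log₂(0.18) = 0.4453
−0.22·log₂(0.22) = 0.4806
−0.26·log₂(0.26) = 0.5053
−0.20·log₂(0.20) = 0.4644
Sum ≈ 2.2927 → 2.2927 bits.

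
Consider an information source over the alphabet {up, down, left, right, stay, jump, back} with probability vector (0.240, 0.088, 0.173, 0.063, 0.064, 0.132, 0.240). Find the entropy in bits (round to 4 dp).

H = −Σ pᵢ log₂ pᵢ.
−0.240·log₂(0.240) = 0.4941
−0.088·log₂(0.088) = 0.3086
−0.173·log₂(0.173) = 0.4379
−0.063·log₂(0.063) = 0.2513
−0.064·log₂(0.064) = 0.2538
−0.132·log₂(0.132) = 0.3856
−0.240·log₂(0.240) = 0.4941
Sum ≈ 2.6254 → 2.6254 bits.

2.6254 bits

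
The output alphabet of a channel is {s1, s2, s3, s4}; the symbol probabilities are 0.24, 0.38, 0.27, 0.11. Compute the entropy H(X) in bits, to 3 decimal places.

H = −Σ pᵢ log₂ pᵢ.
−0.24·log₂(0.24) = 0.4941
−0.38·log₂(0.38) = 0.5305
−0.27·log₂(0.27) = 0.5100
−0.11·log₂(0.11) = 0.3503
Sum ≈ 1.8849 → 1.885 bits.

1.885 bits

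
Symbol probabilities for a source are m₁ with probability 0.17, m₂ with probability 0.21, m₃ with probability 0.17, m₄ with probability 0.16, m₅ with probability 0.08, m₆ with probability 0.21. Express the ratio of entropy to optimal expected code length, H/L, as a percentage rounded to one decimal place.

Entropy H = −Σ p log₂ p ≈ 2.5293 bits.
Huffman merges: 2/25+4/25→6/25; 17/100+17/100→17/50; 21/100+21/100→21/50; 6/25+17/50→29/50; 21/50+29/50→1. L = 129/50 ≈ 2.5800.
Efficiency = H/L = 2.5293/2.5800 = 98.0%.

98.0%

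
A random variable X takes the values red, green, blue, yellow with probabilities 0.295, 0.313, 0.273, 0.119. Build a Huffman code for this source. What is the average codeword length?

Repeatedly combine the two least-probable nodes; the expected code length is the sum of the merged weights.
merge 119/1000 + 273/1000 → 49/125
merge 59/200 + 313/1000 → 76/125
merge 49/125 + 76/125 → 1
L = 49/125 + 76/125 + 1 = 2 bits/symbol.

2 bits/symbol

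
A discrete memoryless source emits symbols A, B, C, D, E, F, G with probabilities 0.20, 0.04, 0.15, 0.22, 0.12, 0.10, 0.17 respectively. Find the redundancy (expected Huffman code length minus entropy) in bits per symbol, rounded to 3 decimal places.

Entropy H = −Σ p log₂ p ≈ 2.6751 bits.
Huffman merges: 1/25+1/10→7/50; 3/25+7/50→13/50; 3/20+17/100→8/25; 1/5+11/50→21/50; 13/50+8/25→29/50; 21/50+29/50→1. L = 68/25 ≈ 2.7200.
L − H = 2.7200 − 2.6751 = 0.045 bits.

0.045 bits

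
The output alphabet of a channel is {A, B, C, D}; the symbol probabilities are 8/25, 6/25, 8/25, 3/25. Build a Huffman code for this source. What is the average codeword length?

2 bits/symbol

Repeatedly combine the two least-probable nodes; the expected code length is the sum of the merged weights.
merge 3/25 + 6/25 → 9/25
merge 8/25 + 8/25 → 16/25
merge 9/25 + 16/25 → 1
L = 9/25 + 16/25 + 1 = 2 bits/symbol.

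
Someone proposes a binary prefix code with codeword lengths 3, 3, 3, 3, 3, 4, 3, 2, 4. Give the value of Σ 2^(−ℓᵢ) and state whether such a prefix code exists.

1.125; no

With common denominator 2^4 = 16: Σ 2^(−ℓᵢ) = 2/16 + 2/16 + 2/16 + 2/16 + 2/16 + 1/16 + 2/16 + 4/16 + 1/16 = 18/16 = 1.125.
Kraft's inequality requires Σ ≤ 1; here Σ = 1.125 > 1, so no such prefix code exists.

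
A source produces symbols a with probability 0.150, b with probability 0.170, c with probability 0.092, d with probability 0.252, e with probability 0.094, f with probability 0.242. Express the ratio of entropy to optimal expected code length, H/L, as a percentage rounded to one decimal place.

98.9%

Entropy H = −Σ p log₂ p ≈ 2.4789 bits.
Huffman merges: 23/250+47/500→93/500; 3/20+17/100→8/25; 93/500+121/500→107/250; 63/250+8/25→143/250; 107/250+143/250→1. L = 1253/500 ≈ 2.5060.
Efficiency = H/L = 2.4789/2.5060 = 98.9%.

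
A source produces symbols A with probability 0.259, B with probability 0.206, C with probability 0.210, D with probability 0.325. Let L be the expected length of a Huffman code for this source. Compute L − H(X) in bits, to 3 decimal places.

0.026 bits

Entropy H = −Σ p log₂ p ≈ 1.9741 bits.
Huffman merges: 103/500+21/100→52/125; 259/1000+13/40→73/125; 52/125+73/125→1. L = 2 ≈ 2.0000.
L − H = 2.0000 − 1.9741 = 0.026 bits.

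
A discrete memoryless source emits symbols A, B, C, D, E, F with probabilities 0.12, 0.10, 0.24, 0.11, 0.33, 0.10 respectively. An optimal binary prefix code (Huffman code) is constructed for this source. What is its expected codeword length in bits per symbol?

2.43 bits/symbol

Repeatedly combine the two least-probable nodes; the expected code length is the sum of the merged weights.
merge 1/10 + 1/10 → 1/5
merge 11/100 + 3/25 → 23/100
merge 1/5 + 23/100 → 43/100
merge 6/25 + 33/100 → 57/100
merge 43/100 + 57/100 → 1
L = 1/5 + 23/100 + 43/100 + 57/100 + 1 = 243/100 = 2.43 bits/symbol.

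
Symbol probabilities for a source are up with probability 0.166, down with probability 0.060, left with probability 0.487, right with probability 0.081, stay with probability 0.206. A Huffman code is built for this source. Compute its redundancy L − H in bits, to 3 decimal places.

0.019 bits

Entropy H = −Σ p log₂ p ≈ 1.9423 bits.
Huffman merges: 3/50+81/1000→141/1000; 141/1000+83/500→307/1000; 103/500+307/1000→513/1000; 487/1000+513/1000→1. L = 1961/1000 ≈ 1.9610.
L − H = 1.9610 − 1.9423 = 0.019 bits.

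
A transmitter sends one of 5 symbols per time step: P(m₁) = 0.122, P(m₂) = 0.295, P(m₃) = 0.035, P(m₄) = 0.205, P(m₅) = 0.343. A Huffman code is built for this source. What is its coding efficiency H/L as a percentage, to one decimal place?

Entropy H = −Σ p log₂ p ≈ 2.0573 bits.
Huffman merges: 7/200+61/500→157/1000; 157/1000+41/200→181/500; 59/200+343/1000→319/500; 181/500+319/500→1. L = 2157/1000 ≈ 2.1570.
Efficiency = H/L = 2.0573/2.1570 = 95.4%.

95.4%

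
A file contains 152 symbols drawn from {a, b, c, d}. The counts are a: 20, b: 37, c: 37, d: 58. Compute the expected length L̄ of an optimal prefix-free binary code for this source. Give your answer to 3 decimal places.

1.993 bits/symbol

Probabilities are the counts divided by 152.
Repeatedly combine the two least-probable nodes; the expected code length is the sum of the merged weights.
merge 5/38 + 37/152 → 3/8
merge 37/152 + 3/8 → 47/76
merge 29/76 + 47/76 → 1
L = 3/8 + 47/76 + 1 = 303/152 ≈ 1.993 bits/symbol.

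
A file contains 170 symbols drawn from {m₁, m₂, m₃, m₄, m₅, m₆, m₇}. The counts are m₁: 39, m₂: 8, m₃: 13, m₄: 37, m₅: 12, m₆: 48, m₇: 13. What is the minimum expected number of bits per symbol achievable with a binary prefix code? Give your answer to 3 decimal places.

2.541 bits/symbol

Probabilities are the counts divided by 170.
Repeatedly combine the two least-probable nodes; the expected code length is the sum of the merged weights.
merge 4/85 + 6/85 → 2/17
merge 13/170 + 13/170 → 13/85
merge 2/17 + 13/85 → 23/85
merge 37/170 + 39/170 → 38/85
merge 23/85 + 24/85 → 47/85
merge 38/85 + 47/85 → 1
L = 2/17 + 13/85 + 23/85 + 38/85 + 47/85 + 1 = 216/85 ≈ 2.541 bits/symbol.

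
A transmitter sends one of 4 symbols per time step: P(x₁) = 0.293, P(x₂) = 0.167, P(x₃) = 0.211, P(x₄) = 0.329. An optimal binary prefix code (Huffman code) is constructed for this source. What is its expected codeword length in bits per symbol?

2 bits/symbol

Repeatedly combine the two least-probable nodes; the expected code length is the sum of the merged weights.
merge 167/1000 + 211/1000 → 189/500
merge 293/1000 + 329/1000 → 311/500
merge 189/500 + 311/500 → 1
L = 189/500 + 311/500 + 1 = 2 bits/symbol.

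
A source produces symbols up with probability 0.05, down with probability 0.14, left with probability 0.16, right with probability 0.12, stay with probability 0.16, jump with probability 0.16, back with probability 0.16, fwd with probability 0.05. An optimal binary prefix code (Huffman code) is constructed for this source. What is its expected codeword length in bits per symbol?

Repeatedly combine the two least-probable nodes; the expected code length is the sum of the merged weights.
merge 1/20 + 1/20 → 1/10
merge 1/10 + 3/25 → 11/50
merge 7/50 + 4/25 → 3/10
merge 4/25 + 4/25 → 8/25
merge 4/25 + 11/50 → 19/50
merge 3/10 + 8/25 → 31/50
merge 19/50 + 31/50 → 1
L = 1/10 + 11/50 + 3/10 + 8/25 + 19/50 + 31/50 + 1 = 147/50 = 2.94 bits/symbol.

2.94 bits/symbol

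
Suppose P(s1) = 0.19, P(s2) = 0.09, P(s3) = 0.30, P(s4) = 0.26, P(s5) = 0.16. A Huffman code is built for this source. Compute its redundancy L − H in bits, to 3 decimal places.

0.033 bits

Entropy H = −Σ p log₂ p ≈ 2.2173 bits.
Huffman merges: 9/100+4/25→1/4; 19/100+1/4→11/25; 13/50+3/10→14/25; 11/25+14/25→1. L = 9/4 ≈ 2.2500.
L − H = 2.2500 − 2.2173 = 0.033 bits.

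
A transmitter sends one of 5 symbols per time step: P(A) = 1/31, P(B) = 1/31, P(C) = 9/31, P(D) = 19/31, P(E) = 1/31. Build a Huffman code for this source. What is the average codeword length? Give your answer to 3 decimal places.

Repeatedly combine the two least-probable nodes; the expected code length is the sum of the merged weights.
merge 1/31 + 1/31 → 2/31
merge 1/31 + 2/31 → 3/31
merge 3/31 + 9/31 → 12/31
merge 12/31 + 19/31 → 1
L = 2/31 + 3/31 + 12/31 + 1 = 48/31 ≈ 1.548 bits/symbol.

1.548 bits/symbol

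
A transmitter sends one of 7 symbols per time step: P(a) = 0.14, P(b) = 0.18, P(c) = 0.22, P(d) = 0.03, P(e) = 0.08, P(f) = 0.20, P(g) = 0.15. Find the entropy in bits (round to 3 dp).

2.641 bits

H = −Σ pᵢ log₂ pᵢ.
−0.14·log₂(0.14) = 0.3971
−0.18·log₂(0.18) = 0.4453
−0.22·log₂(0.22) = 0.4806
−0.03·log₂(0.03) = 0.1518
−0.08·log₂(0.08) = 0.2915
−0.20·log₂(0.20) = 0.4644
−0.15·log₂(0.15) = 0.4105
Sum ≈ 2.6412 → 2.641 bits.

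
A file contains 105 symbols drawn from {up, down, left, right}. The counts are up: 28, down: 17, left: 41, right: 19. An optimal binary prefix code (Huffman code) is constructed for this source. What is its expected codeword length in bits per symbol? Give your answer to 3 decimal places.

Probabilities are the counts divided by 105.
Repeatedly combine the two least-probable nodes; the expected code length is the sum of the merged weights.
merge 17/105 + 19/105 → 12/35
merge 4/15 + 12/35 → 64/105
merge 41/105 + 64/105 → 1
L = 12/35 + 64/105 + 1 = 41/21 ≈ 1.952 bits/symbol.

1.952 bits/symbol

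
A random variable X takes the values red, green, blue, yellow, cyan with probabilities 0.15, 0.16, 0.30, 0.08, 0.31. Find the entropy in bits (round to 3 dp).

H = −Σ pᵢ log₂ pᵢ.
−0.15·log₂(0.15) = 0.4105
−0.16·log₂(0.16) = 0.4230
−0.30·log₂(0.30) = 0.5211
−0.08·log₂(0.08) = 0.2915
−0.31·log₂(0.31) = 0.5238
Sum ≈ 2.1700 → 2.170 bits.

2.170 bits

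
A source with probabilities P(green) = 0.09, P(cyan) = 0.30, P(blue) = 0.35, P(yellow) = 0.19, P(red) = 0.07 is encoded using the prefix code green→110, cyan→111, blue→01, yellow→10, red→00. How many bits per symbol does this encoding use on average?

2.39 bits/symbol

L̄ = Σ pᵢ·ℓᵢ = 0.09·3 + 0.30·3 + 0.35·2 + 0.19·2 + 0.07·2 = 2.39 bits/symbol.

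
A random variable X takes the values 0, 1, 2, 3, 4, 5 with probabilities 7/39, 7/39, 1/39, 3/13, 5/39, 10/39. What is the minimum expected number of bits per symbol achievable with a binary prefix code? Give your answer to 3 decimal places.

2.487 bits/symbol

Repeatedly combine the two least-probable nodes; the expected code length is the sum of the merged weights.
merge 1/39 + 5/39 → 2/13
merge 2/13 + 7/39 → 1/3
merge 7/39 + 3/13 → 16/39
merge 10/39 + 1/3 → 23/39
merge 16/39 + 23/39 → 1
L = 2/13 + 1/3 + 16/39 + 23/39 + 1 = 97/39 ≈ 2.487 bits/symbol.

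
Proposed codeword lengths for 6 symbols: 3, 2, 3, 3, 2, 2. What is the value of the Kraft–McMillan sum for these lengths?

With common denominator 2^3 = 8: Σ 2^(−ℓᵢ) = 1/8 + 2/8 + 1/8 + 1/8 + 2/8 + 2/8 = 9/8 = 1.125.

1.125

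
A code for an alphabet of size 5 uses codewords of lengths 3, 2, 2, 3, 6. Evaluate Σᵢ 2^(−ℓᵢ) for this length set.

With common denominator 2^6 = 64: Σ 2^(−ℓᵢ) = 8/64 + 16/64 + 16/64 + 8/64 + 1/64 = 49/64 = 0.765625.

0.765625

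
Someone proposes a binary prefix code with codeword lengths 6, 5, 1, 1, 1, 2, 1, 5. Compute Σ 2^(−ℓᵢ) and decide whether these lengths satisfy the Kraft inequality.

With common denominator 2^6 = 64: Σ 2^(−ℓᵢ) = 1/64 + 2/64 + 32/64 + 32/64 + 32/64 + 16/64 + 32/64 + 2/64 = 149/64 = 2.328125.
Kraft's inequality requires Σ ≤ 1; here Σ = 2.328125 > 1, so no such prefix code exists.

2.328125; no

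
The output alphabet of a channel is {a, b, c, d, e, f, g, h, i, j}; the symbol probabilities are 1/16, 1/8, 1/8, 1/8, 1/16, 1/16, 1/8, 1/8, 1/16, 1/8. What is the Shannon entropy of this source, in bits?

3.25 bits

Each probability is a power of 1/2, so log₂(1/p) is an integer.
H = Σ p·log₂(1/p) = 1/16·4 + 1/8·3 + 1/8·3 + 1/8·3 + 1/16·4 + 1/16·4 + 1/8·3 + 1/8·3 + 1/16·4 + 1/8·3 = 3.25 bits.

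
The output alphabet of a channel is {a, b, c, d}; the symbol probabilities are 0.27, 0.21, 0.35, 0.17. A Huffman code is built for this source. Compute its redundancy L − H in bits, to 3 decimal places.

Entropy H = −Σ p log₂ p ≈ 1.9475 bits.
Huffman merges: 17/100+21/100→19/50; 27/100+7/20→31/50; 19/50+31/50→1. L = 2 ≈ 2.0000.
L − H = 2.0000 − 1.9475 = 0.052 bits.

0.052 bits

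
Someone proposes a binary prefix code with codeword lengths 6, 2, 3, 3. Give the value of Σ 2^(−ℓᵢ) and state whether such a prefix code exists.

0.515625; yes

With common denominator 2^6 = 64: Σ 2^(−ℓᵢ) = 1/64 + 16/64 + 8/64 + 8/64 = 33/64 = 0.515625.
Kraft's inequality requires Σ ≤ 1; here Σ = 0.515625 ≤ 1, so such a prefix code exists.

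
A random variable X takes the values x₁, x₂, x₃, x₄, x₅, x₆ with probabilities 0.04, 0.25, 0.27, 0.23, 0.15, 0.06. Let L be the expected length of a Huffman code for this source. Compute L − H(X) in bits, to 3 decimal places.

Entropy H = −Σ p log₂ p ≈ 2.3375 bits.
Huffman merges: 1/25+3/50→1/10; 1/10+3/20→1/4; 23/100+1/4→12/25; 1/4+27/100→13/25; 12/25+13/25→1. L = 47/20 ≈ 2.3500.
L − H = 2.3500 − 2.3375 = 0.012 bits.

0.012 bits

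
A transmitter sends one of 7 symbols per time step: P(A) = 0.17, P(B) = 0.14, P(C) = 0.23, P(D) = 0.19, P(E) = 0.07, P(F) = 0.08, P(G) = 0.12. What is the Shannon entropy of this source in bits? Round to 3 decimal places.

2.702 bits

H = −Σ pᵢ log₂ pᵢ.
−0.17·log₂(0.17) = 0.4346
−0.14·log₂(0.14) = 0.3971
−0.23·log₂(0.23) = 0.4877
−0.19·log₂(0.19) = 0.4552
−0.07·log₂(0.07) = 0.2686
−0.08·log₂(0.08) = 0.2915
−0.12·log₂(0.12) = 0.3671
Sum ≈ 2.7017 → 2.702 bits.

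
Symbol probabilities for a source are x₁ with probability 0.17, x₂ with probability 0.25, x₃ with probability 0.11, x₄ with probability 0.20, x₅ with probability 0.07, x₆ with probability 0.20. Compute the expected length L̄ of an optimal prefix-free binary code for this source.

Repeatedly combine the two least-probable nodes; the expected code length is the sum of the merged weights.
merge 7/100 + 11/100 → 9/50
merge 17/100 + 9/50 → 7/20
merge 1/5 + 1/5 → 2/5
merge 1/4 + 7/20 → 3/5
merge 2/5 + 3/5 → 1
L = 9/50 + 7/20 + 2/5 + 3/5 + 1 = 253/100 = 2.53 bits/symbol.

2.53 bits/symbol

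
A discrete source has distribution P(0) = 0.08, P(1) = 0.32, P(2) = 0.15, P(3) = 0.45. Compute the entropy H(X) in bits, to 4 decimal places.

1.7465 bits

H = −Σ pᵢ log₂ pᵢ.
−0.08·log₂(0.08) = 0.2915
−0.32·log₂(0.32) = 0.5260
−0.15·log₂(0.15) = 0.4105
−0.45·log₂(0.45) = 0.5184
Sum ≈ 1.7465 → 1.7465 bits.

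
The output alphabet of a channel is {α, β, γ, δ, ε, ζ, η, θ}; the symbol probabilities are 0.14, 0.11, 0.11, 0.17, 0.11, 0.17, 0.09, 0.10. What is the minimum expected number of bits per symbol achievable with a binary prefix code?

3 bits/symbol

Repeatedly combine the two least-probable nodes; the expected code length is the sum of the merged weights.
merge 9/100 + 1/10 → 19/100
merge 11/100 + 11/100 → 11/50
merge 11/100 + 7/50 → 1/4
merge 17/100 + 17/100 → 17/50
merge 19/100 + 11/50 → 41/100
merge 1/4 + 17/50 → 59/100
merge 41/100 + 59/100 → 1
L = 19/100 + 11/50 + 1/4 + 17/50 + 41/100 + 59/100 + 1 = 3 bits/symbol.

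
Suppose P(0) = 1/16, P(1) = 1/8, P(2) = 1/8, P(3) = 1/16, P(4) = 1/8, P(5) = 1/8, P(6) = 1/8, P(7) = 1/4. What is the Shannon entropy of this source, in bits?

Each probability is a power of 1/2, so log₂(1/p) is an integer.
H = Σ p·log₂(1/p) = 1/16·4 + 1/8·3 + 1/8·3 + 1/16·4 + 1/8·3 + 1/8·3 + 1/8·3 + 1/4·2 = 2.875 bits.

2.875 bits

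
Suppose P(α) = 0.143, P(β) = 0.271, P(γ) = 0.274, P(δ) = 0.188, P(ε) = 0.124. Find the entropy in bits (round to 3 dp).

H = −Σ pᵢ log₂ pᵢ.
−0.143·log₂(0.143) = 0.4012
−0.271·log₂(0.271) = 0.5105
−0.274·log₂(0.274) = 0.5118
−0.188·log₂(0.188) = 0.4533
−0.124·log₂(0.124) = 0.3734
Sum ≈ 2.2502 → 2.250 bits.

2.250 bits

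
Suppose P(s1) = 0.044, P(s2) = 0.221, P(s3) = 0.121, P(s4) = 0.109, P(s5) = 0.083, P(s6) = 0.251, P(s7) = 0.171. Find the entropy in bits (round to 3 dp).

2.631 bits

H = −Σ pᵢ log₂ pᵢ.
−0.044·log₂(0.044) = 0.1983
−0.221·log₂(0.221) = 0.4813
−0.121·log₂(0.121) = 0.3687
−0.109·log₂(0.109) = 0.3485
−0.083·log₂(0.083) = 0.2980
−0.251·log₂(0.251) = 0.5006
−0.171·log₂(0.171) = 0.4357
Sum ≈ 2.6311 → 2.631 bits.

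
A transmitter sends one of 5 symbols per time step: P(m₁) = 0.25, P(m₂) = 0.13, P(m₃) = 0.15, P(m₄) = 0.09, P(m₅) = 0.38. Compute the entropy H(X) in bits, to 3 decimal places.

2.136 bits

H = −Σ pᵢ log₂ pᵢ.
−0.25·log₂(0.25) = 0.5000
−0.13·log₂(0.13) = 0.3826
−0.15·log₂(0.15) = 0.4105
−0.09·log₂(0.09) = 0.3127
−0.38·log₂(0.38) = 0.5305
Sum ≈ 2.1363 → 2.136 bits.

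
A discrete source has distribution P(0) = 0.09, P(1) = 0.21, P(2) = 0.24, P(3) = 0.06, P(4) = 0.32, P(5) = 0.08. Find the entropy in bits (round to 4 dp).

H = −Σ pᵢ log₂ pᵢ.
−0.09·log₂(0.09) = 0.3127
−0.21·log₂(0.21) = 0.4728
−0.24·log₂(0.24) = 0.4941
−0.06·log₂(0.06) = 0.2435
−0.32·log₂(0.32) = 0.5260
−0.08·log₂(0.08) = 0.2915
Sum ≈ 2.3407 → 2.3407 bits.

2.3407 bits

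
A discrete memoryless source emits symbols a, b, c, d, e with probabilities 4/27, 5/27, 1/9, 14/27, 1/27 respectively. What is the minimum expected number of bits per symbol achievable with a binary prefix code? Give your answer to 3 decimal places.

Repeatedly combine the two least-probable nodes; the expected code length is the sum of the merged weights.
merge 1/27 + 1/9 → 4/27
merge 4/27 + 4/27 → 8/27
merge 5/27 + 8/27 → 13/27
merge 13/27 + 14/27 → 1
L = 4/27 + 8/27 + 13/27 + 1 = 52/27 ≈ 1.926 bits/symbol.

1.926 bits/symbol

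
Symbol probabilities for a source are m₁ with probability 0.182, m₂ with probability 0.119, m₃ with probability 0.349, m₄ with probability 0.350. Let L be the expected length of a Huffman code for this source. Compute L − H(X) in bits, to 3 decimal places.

0.078 bits

Entropy H = −Σ p log₂ p ≈ 1.8729 bits.
Huffman merges: 119/1000+91/500→301/1000; 301/1000+349/1000→13/20; 7/20+13/20→1. L = 1951/1000 ≈ 1.9510.
L − H = 1.9510 − 1.8729 = 0.078 bits.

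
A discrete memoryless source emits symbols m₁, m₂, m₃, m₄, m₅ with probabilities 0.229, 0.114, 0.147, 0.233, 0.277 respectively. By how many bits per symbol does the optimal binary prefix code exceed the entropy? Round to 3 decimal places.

0.008 bits

Entropy H = −Σ p log₂ p ≈ 2.2534 bits.
Huffman merges: 57/500+147/1000→261/1000; 229/1000+233/1000→231/500; 261/1000+277/1000→269/500; 231/500+269/500→1. L = 2261/1000 ≈ 2.2610.
L − H = 2.2610 − 2.2534 = 0.008 bits.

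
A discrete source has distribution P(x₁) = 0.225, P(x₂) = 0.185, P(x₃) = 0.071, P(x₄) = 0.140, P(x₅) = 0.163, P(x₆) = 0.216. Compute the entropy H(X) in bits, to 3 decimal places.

2.507 bits

H = −Σ pᵢ log₂ pᵢ.
−0.225·log₂(0.225) = 0.4842
−0.185·log₂(0.185) = 0.4504
−0.071·log₂(0.071) = 0.2709
−0.140·log₂(0.140) = 0.3971
−0.163·log₂(0.163) = 0.4266
−0.216·log₂(0.216) = 0.4776
Sum ≈ 2.5067 → 2.507 bits.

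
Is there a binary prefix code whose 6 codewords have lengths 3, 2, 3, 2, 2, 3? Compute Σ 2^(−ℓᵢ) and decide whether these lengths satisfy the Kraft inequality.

With common denominator 2^3 = 8: Σ 2^(−ℓᵢ) = 1/8 + 2/8 + 1/8 + 2/8 + 2/8 + 1/8 = 9/8 = 1.125.
Kraft's inequality requires Σ ≤ 1; here Σ = 1.125 > 1, so no such prefix code exists.

1.125; no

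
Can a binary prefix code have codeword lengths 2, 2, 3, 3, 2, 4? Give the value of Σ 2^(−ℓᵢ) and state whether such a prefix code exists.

With common denominator 2^4 = 16: Σ 2^(−ℓᵢ) = 4/16 + 4/16 + 2/16 + 2/16 + 4/16 + 1/16 = 17/16 = 1.0625.
Kraft's inequality requires Σ ≤ 1; here Σ = 1.0625 > 1, so no such prefix code exists.

1.0625; no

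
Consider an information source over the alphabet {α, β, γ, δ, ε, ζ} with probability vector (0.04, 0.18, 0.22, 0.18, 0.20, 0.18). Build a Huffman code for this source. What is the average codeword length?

Repeatedly combine the two least-probable nodes; the expected code length is the sum of the merged weights.
merge 1/25 + 9/50 → 11/50
merge 9/50 + 9/50 → 9/25
merge 1/5 + 11/50 → 21/50
merge 11/50 + 9/25 → 29/50
merge 21/50 + 29/50 → 1
L = 11/50 + 9/25 + 21/50 + 29/50 + 1 = 129/50 = 2.58 bits/symbol.

2.58 bits/symbol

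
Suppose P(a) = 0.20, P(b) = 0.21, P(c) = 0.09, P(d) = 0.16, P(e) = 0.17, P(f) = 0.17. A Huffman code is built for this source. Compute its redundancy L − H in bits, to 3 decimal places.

Entropy H = −Σ p log₂ p ≈ 2.5421 bits.
Huffman merges: 9/100+4/25→1/4; 17/100+17/100→17/50; 1/5+21/100→41/100; 1/4+17/50→59/100; 41/100+59/100→1. L = 259/100 ≈ 2.5900.
L − H = 2.5900 − 2.5421 = 0.048 bits.

0.048 bits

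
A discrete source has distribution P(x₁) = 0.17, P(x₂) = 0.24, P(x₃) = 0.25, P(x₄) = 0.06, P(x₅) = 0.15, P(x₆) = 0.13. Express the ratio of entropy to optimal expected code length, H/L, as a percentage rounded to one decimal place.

Entropy H = −Σ p log₂ p ≈ 2.4654 bits.
Huffman merges: 3/50+13/100→19/100; 3/20+17/100→8/25; 19/100+6/25→43/100; 1/4+8/25→57/100; 43/100+57/100→1. L = 251/100 ≈ 2.5100.
Efficiency = H/L = 2.4654/2.5100 = 98.2%.

98.2%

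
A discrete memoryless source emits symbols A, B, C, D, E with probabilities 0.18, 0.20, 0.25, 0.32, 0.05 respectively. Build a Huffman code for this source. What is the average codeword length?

Repeatedly combine the two least-probable nodes; the expected code length is the sum of the merged weights.
merge 1/20 + 9/50 → 23/100
merge 1/5 + 23/100 → 43/100
merge 1/4 + 8/25 → 57/100
merge 43/100 + 57/100 → 1
L = 23/100 + 43/100 + 57/100 + 1 = 223/100 = 2.23 bits/symbol.

2.23 bits/symbol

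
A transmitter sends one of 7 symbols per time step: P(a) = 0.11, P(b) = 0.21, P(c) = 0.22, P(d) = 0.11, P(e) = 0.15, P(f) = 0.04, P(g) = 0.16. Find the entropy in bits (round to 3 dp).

2.673 bits

H = −Σ pᵢ log₂ pᵢ.
−0.11·log₂(0.11) = 0.3503
−0.21·log₂(0.21) = 0.4728
−0.22·log₂(0.22) = 0.4806
−0.11·log₂(0.11) = 0.3503
−0.15·log₂(0.15) = 0.4105
−0.04·log₂(0.04) = 0.1858
−0.16·log₂(0.16) = 0.4230
Sum ≈ 2.6733 → 2.673 bits.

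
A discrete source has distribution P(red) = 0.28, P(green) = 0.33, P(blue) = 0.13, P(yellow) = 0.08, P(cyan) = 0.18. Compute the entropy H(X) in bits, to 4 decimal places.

H = −Σ pᵢ log₂ pᵢ.
−0.28·log₂(0.28) = 0.5142
−0.33·log₂(0.33) = 0.5278
−0.13·log₂(0.13) = 0.3826
−0.08·log₂(0.08) = 0.2915
−0.18·log₂(0.18) = 0.4453
Sum ≈ 2.1615 → 2.1615 bits.

2.1615 bits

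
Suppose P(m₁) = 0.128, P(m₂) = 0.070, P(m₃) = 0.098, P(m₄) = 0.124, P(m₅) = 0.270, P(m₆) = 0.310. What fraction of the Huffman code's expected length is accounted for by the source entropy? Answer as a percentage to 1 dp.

98.5%

Entropy H = −Σ p log₂ p ≈ 2.3838 bits.
Huffman merges: 7/100+49/500→21/125; 31/250+16/125→63/250; 21/125+63/250→21/50; 27/100+31/100→29/50; 21/50+29/50→1. L = 121/50 ≈ 2.4200.
Efficiency = H/L = 2.3838/2.4200 = 98.5%.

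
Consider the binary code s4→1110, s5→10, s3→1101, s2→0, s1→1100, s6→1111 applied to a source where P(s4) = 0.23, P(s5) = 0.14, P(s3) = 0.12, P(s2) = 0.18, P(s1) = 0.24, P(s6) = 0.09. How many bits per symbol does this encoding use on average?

3.18 bits/symbol

L̄ = Σ pᵢ·ℓᵢ = 0.23·4 + 0.14·2 + 0.12·4 + 0.18·1 + 0.24·4 + 0.09·4 = 3.18 bits/symbol.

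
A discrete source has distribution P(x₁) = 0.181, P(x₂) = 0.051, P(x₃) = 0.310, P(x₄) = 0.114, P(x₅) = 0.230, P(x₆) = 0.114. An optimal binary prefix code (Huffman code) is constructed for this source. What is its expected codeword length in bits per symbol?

Repeatedly combine the two least-probable nodes; the expected code length is the sum of the merged weights.
merge 51/1000 + 57/500 → 33/200
merge 57/500 + 33/200 → 279/1000
merge 181/1000 + 23/100 → 411/1000
merge 279/1000 + 31/100 → 589/1000
merge 411/1000 + 589/1000 → 1
L = 33/200 + 279/1000 + 411/1000 + 589/1000 + 1 = 611/250 = 2.444 bits/symbol.

2.444 bits/symbol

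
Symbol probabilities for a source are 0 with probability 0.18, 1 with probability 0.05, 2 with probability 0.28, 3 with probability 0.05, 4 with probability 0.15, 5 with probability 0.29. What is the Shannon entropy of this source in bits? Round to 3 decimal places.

2.320 bits

H = −Σ pᵢ log₂ pᵢ.
−0.18·log₂(0.18) = 0.4453
−0.05·log₂(0.05) = 0.2161
−0.28·log₂(0.28) = 0.5142
−0.05·log₂(0.05) = 0.2161
−0.15·log₂(0.15) = 0.4105
−0.29·log₂(0.29) = 0.5179
Sum ≈ 2.3202 → 2.320 bits.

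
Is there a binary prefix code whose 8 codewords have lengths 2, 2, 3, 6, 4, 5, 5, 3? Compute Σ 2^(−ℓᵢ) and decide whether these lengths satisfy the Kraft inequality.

With common denominator 2^6 = 64: Σ 2^(−ℓᵢ) = 16/64 + 16/64 + 8/64 + 1/64 + 4/64 + 2/64 + 2/64 + 8/64 = 57/64 = 0.890625.
Kraft's inequality requires Σ ≤ 1; here Σ = 0.890625 ≤ 1, so such a prefix code exists.

0.890625; yes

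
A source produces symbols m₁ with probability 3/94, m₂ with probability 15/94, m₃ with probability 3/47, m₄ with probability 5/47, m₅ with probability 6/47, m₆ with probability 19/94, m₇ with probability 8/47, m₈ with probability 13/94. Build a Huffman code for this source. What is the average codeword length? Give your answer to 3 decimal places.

2.894 bits/symbol

Repeatedly combine the two least-probable nodes; the expected code length is the sum of the merged weights.
merge 3/94 + 3/47 → 9/94
merge 9/94 + 5/47 → 19/94
merge 6/47 + 13/94 → 25/94
merge 15/94 + 8/47 → 31/94
merge 19/94 + 19/94 → 19/47
merge 25/94 + 31/94 → 28/47
merge 19/47 + 28/47 → 1
L = 9/94 + 19/94 + 25/94 + 31/94 + 19/47 + 28/47 + 1 = 136/47 ≈ 2.894 bits/symbol.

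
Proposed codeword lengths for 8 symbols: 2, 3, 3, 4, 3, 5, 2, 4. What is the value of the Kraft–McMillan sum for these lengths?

With common denominator 2^5 = 32: Σ 2^(−ℓᵢ) = 8/32 + 4/32 + 4/32 + 2/32 + 4/32 + 1/32 + 8/32 + 2/32 = 33/32 = 1.03125.

1.03125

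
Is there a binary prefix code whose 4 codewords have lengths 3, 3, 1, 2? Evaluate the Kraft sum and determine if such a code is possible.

With common denominator 2^3 = 8: Σ 2^(−ℓᵢ) = 1/8 + 1/8 + 4/8 + 2/8 = 8/8 = 1.
Kraft's inequality requires Σ ≤ 1; here Σ = 1 ≤ 1, so such a prefix code exists.

1; yes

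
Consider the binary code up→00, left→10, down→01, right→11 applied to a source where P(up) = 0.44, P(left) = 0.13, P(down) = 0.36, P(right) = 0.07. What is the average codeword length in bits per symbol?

2 bits/symbol

L̄ = Σ pᵢ·ℓᵢ = 0.44·2 + 0.13·2 + 0.36·2 + 0.07·2 = 2 bits/symbol.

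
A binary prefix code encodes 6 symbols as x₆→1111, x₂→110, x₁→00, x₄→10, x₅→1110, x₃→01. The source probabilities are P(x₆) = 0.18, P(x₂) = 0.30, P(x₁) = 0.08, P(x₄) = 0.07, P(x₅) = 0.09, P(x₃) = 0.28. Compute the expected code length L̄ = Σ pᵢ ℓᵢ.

L̄ = Σ pᵢ·ℓᵢ = 0.18·4 + 0.30·3 + 0.08·2 + 0.07·2 + 0.09·4 + 0.28·2 = 2.84 bits/symbol.

2.84 bits/symbol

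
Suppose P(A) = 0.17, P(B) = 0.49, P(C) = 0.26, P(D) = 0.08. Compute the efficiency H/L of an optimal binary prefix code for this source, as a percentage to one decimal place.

Entropy H = −Σ p log₂ p ≈ 1.7357 bits.
Huffman merges: 2/25+17/100→1/4; 1/4+13/50→51/100; 49/100+51/100→1. L = 44/25 ≈ 1.7600.
Efficiency = H/L = 1.7357/1.7600 = 98.6%.

98.6%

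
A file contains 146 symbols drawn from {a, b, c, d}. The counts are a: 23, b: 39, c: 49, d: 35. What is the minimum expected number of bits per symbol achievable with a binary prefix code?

Probabilities are the counts divided by 146.
Repeatedly combine the two least-probable nodes; the expected code length is the sum of the merged weights.
merge 23/146 + 35/146 → 29/73
merge 39/146 + 49/146 → 44/73
merge 29/73 + 44/73 → 1
L = 29/73 + 44/73 + 1 = 2 bits/symbol.

2 bits/symbol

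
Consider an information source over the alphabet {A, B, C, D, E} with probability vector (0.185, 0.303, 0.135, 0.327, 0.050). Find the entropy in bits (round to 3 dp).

H = −Σ pᵢ log₂ pᵢ.
−0.185·log₂(0.185) = 0.4504
−0.303·log₂(0.303) = 0.5220
−0.135·log₂(0.135) = 0.3900
−0.327·log₂(0.327) = 0.5273
−0.050·log₂(0.050) = 0.2161
Sum ≈ 2.1058 → 2.106 bits.

2.106 bits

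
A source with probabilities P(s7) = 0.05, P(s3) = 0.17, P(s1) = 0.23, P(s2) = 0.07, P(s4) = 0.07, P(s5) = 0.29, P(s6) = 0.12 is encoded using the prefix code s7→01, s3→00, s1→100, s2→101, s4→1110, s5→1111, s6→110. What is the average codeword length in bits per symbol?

3.14 bits/symbol

L̄ = Σ pᵢ·ℓᵢ = 0.05·2 + 0.17·2 + 0.23·3 + 0.07·3 + 0.07·4 + 0.29·4 + 0.12·3 = 3.14 bits/symbol.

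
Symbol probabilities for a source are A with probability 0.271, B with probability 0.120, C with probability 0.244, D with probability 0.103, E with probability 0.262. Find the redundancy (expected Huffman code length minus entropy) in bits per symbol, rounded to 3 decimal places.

Entropy H = −Σ p log₂ p ≈ 2.2181 bits.
Huffman merges: 103/1000+3/25→223/1000; 223/1000+61/250→467/1000; 131/500+271/1000→533/1000; 467/1000+533/1000→1. L = 2223/1000 ≈ 2.2230.
L − H = 2.2230 − 2.2181 = 0.005 bits.

0.005 bits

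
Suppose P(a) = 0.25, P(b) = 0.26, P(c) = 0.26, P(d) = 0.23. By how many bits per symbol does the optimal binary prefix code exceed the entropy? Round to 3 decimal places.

Entropy H = −Σ p log₂ p ≈ 1.9982 bits.
Huffman merges: 23/100+1/4→12/25; 13/50+13/50→13/25; 12/25+13/25→1. L = 2 ≈ 2.0000.
L − H = 2.0000 − 1.9982 = 0.002 bits.

0.002 bits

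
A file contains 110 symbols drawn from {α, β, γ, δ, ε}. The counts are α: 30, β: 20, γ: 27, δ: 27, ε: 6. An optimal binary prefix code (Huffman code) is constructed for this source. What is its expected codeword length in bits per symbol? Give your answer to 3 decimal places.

2.236 bits/symbol

Probabilities are the counts divided by 110.
Repeatedly combine the two least-probable nodes; the expected code length is the sum of the merged weights.
merge 3/55 + 2/11 → 13/55
merge 13/55 + 27/110 → 53/110
merge 27/110 + 3/11 → 57/110
merge 53/110 + 57/110 → 1
L = 13/55 + 53/110 + 57/110 + 1 = 123/55 ≈ 2.236 bits/symbol.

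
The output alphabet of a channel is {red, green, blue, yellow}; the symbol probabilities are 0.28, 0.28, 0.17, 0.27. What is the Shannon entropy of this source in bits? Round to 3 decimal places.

H = −Σ pᵢ log₂ pᵢ.
−0.28·log₂(0.28) = 0.5142
−0.28·log₂(0.28) = 0.5142
−0.17·log₂(0.17) = 0.4346
−0.27·log₂(0.27) = 0.5100
Sum ≈ 1.9730 → 1.973 bits.

1.973 bits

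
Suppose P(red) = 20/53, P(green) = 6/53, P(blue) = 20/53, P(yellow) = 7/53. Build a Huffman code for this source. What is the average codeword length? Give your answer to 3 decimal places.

Repeatedly combine the two least-probable nodes; the expected code length is the sum of the merged weights.
merge 6/53 + 7/53 → 13/53
merge 13/53 + 20/53 → 33/53
merge 20/53 + 33/53 → 1
L = 13/53 + 33/53 + 1 = 99/53 ≈ 1.868 bits/symbol.

1.868 bits/symbol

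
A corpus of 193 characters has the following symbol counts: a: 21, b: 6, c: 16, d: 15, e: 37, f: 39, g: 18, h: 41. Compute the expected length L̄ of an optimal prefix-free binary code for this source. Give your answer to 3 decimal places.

Probabilities are the counts divided by 193.
Repeatedly combine the two least-probable nodes; the expected code length is the sum of the merged weights.
merge 6/193 + 15/193 → 21/193
merge 16/193 + 18/193 → 34/193
merge 21/193 + 21/193 → 42/193
merge 34/193 + 37/193 → 71/193
merge 39/193 + 41/193 → 80/193
merge 42/193 + 71/193 → 113/193
merge 80/193 + 113/193 → 1
L = 21/193 + 34/193 + 42/193 + 71/193 + 80/193 + 113/193 + 1 = 554/193 ≈ 2.870 bits/symbol.

2.870 bits/symbol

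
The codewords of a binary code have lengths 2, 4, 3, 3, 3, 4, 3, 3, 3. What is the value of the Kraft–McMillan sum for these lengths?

With common denominator 2^4 = 16: Σ 2^(−ℓᵢ) = 4/16 + 1/16 + 2/16 + 2/16 + 2/16 + 1/16 + 2/16 + 2/16 + 2/16 = 18/16 = 1.125.

1.125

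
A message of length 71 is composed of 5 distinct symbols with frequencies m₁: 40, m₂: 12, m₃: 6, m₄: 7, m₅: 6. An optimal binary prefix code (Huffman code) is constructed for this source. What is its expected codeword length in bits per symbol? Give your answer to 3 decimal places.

Probabilities are the counts divided by 71.
Repeatedly combine the two least-probable nodes; the expected code length is the sum of the merged weights.
merge 6/71 + 6/71 → 12/71
merge 7/71 + 12/71 → 19/71
merge 12/71 + 19/71 → 31/71
merge 31/71 + 40/71 → 1
L = 12/71 + 19/71 + 31/71 + 1 = 133/71 ≈ 1.873 bits/symbol.

1.873 bits/symbol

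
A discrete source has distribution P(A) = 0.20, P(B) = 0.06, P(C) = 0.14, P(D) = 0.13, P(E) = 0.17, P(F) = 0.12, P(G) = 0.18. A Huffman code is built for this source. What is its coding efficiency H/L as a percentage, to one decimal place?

97.7%

Entropy H = −Σ p log₂ p ≈ 2.7346 bits.
Huffman merges: 3/50+3/25→9/50; 13/100+7/50→27/100; 17/100+9/50→7/20; 9/50+1/5→19/50; 27/100+7/20→31/50; 19/50+31/50→1. L = 14/5 ≈ 2.8000.
Efficiency = H/L = 2.7346/2.8000 = 97.7%.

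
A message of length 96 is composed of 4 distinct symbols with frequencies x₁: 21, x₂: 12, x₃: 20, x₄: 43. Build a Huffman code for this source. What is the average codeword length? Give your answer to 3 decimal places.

1.885 bits/symbol

Probabilities are the counts divided by 96.
Repeatedly combine the two least-probable nodes; the expected code length is the sum of the merged weights.
merge 1/8 + 5/24 → 1/3
merge 7/32 + 1/3 → 53/96
merge 43/96 + 53/96 → 1
L = 1/3 + 53/96 + 1 = 181/96 ≈ 1.885 bits/symbol.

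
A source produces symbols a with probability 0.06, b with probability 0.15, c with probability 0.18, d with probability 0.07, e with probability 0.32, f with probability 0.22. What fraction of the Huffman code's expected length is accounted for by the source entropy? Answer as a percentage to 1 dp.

Entropy H = −Σ p log₂ p ≈ 2.3745 bits.
Huffman merges: 3/50+7/100→13/100; 13/100+3/20→7/25; 9/50+11/50→2/5; 7/25+8/25→3/5; 2/5+3/5→1. L = 241/100 ≈ 2.4100.
Efficiency = H/L = 2.3745/2.4100 = 98.5%.

98.5%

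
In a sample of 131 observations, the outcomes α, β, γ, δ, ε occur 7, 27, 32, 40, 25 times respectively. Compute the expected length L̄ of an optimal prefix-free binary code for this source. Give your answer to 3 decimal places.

Probabilities are the counts divided by 131.
Repeatedly combine the two least-probable nodes; the expected code length is the sum of the merged weights.
merge 7/131 + 25/131 → 32/131
merge 27/131 + 32/131 → 59/131
merge 32/131 + 40/131 → 72/131
merge 59/131 + 72/131 → 1
L = 32/131 + 59/131 + 72/131 + 1 = 294/131 ≈ 2.244 bits/symbol.

2.244 bits/symbol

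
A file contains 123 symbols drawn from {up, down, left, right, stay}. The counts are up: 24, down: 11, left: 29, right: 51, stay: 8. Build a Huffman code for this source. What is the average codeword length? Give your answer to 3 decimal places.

Probabilities are the counts divided by 123.
Repeatedly combine the two least-probable nodes; the expected code length is the sum of the merged weights.
merge 8/123 + 11/123 → 19/123
merge 19/123 + 8/41 → 43/123
merge 29/123 + 43/123 → 24/41
merge 17/41 + 24/41 → 1
L = 19/123 + 43/123 + 24/41 + 1 = 257/123 ≈ 2.089 bits/symbol.

2.089 bits/symbol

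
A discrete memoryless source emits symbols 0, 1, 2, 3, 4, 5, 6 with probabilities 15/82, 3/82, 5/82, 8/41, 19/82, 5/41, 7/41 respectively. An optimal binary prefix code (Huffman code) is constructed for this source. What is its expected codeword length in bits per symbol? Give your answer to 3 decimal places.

Repeatedly combine the two least-probable nodes; the expected code length is the sum of the merged weights.
merge 3/82 + 5/82 → 4/41
merge 4/41 + 5/41 → 9/41
merge 7/41 + 15/82 → 29/82
merge 8/41 + 9/41 → 17/41
merge 19/82 + 29/82 → 24/41
merge 17/41 + 24/41 → 1
L = 4/41 + 9/41 + 29/82 + 17/41 + 24/41 + 1 = 219/82 ≈ 2.671 bits/symbol.

2.671 bits/symbol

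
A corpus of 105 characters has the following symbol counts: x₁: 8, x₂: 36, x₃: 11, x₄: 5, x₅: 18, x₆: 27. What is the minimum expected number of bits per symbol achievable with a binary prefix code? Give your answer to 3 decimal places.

Probabilities are the counts divided by 105.
Repeatedly combine the two least-probable nodes; the expected code length is the sum of the merged weights.
merge 1/21 + 8/105 → 13/105
merge 11/105 + 13/105 → 8/35
merge 6/35 + 8/35 → 2/5
merge 9/35 + 12/35 → 3/5
merge 2/5 + 3/5 → 1
L = 13/105 + 8/35 + 2/5 + 3/5 + 1 = 247/105 ≈ 2.352 bits/symbol.

2.352 bits/symbol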